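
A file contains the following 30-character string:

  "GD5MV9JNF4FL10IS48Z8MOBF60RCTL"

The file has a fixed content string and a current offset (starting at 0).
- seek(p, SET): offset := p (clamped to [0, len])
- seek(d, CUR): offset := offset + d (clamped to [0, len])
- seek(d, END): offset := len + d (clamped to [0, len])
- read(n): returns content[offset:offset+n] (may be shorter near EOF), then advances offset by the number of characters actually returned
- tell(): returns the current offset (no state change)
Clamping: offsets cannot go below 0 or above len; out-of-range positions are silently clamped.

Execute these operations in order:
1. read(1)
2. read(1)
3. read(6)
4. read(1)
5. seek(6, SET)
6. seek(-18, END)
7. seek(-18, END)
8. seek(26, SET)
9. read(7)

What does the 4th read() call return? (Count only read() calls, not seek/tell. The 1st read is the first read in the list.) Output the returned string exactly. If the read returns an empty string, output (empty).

After 1 (read(1)): returned 'G', offset=1
After 2 (read(1)): returned 'D', offset=2
After 3 (read(6)): returned '5MV9JN', offset=8
After 4 (read(1)): returned 'F', offset=9
After 5 (seek(6, SET)): offset=6
After 6 (seek(-18, END)): offset=12
After 7 (seek(-18, END)): offset=12
After 8 (seek(26, SET)): offset=26
After 9 (read(7)): returned 'RCTL', offset=30

Answer: F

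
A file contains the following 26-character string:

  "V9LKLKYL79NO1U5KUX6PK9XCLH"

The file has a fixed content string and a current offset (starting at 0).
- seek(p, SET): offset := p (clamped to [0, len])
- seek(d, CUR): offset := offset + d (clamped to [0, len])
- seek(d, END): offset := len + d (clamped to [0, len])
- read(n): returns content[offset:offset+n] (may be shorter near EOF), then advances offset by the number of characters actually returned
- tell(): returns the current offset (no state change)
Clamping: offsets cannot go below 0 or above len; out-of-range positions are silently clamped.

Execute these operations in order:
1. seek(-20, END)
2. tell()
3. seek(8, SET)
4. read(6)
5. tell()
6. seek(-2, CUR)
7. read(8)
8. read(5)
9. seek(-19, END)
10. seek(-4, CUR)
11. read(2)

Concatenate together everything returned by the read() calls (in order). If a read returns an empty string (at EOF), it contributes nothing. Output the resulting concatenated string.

After 1 (seek(-20, END)): offset=6
After 2 (tell()): offset=6
After 3 (seek(8, SET)): offset=8
After 4 (read(6)): returned '79NO1U', offset=14
After 5 (tell()): offset=14
After 6 (seek(-2, CUR)): offset=12
After 7 (read(8)): returned '1U5KUX6P', offset=20
After 8 (read(5)): returned 'K9XCL', offset=25
After 9 (seek(-19, END)): offset=7
After 10 (seek(-4, CUR)): offset=3
After 11 (read(2)): returned 'KL', offset=5

Answer: 79NO1U1U5KUX6PK9XCLKL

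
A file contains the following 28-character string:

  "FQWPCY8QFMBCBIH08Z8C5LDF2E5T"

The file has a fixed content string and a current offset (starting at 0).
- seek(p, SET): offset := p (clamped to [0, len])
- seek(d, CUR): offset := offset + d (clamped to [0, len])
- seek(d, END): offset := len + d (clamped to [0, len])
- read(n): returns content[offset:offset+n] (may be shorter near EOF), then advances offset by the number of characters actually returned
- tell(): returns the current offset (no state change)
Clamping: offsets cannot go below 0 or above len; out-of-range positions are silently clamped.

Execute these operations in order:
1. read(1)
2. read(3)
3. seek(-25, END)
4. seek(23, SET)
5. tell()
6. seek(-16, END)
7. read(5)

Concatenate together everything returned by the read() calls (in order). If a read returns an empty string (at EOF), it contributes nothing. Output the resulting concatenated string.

Answer: FQWPBIH08

Derivation:
After 1 (read(1)): returned 'F', offset=1
After 2 (read(3)): returned 'QWP', offset=4
After 3 (seek(-25, END)): offset=3
After 4 (seek(23, SET)): offset=23
After 5 (tell()): offset=23
After 6 (seek(-16, END)): offset=12
After 7 (read(5)): returned 'BIH08', offset=17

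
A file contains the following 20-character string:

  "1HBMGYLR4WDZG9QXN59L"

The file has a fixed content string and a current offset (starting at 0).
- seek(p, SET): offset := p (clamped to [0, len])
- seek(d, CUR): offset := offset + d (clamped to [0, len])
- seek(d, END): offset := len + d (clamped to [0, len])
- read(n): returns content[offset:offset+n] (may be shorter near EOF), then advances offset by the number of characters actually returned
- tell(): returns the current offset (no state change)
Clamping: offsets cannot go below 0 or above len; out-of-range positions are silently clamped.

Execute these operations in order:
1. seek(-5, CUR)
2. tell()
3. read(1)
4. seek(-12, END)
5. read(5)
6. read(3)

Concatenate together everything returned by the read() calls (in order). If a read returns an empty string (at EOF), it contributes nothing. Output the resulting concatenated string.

After 1 (seek(-5, CUR)): offset=0
After 2 (tell()): offset=0
After 3 (read(1)): returned '1', offset=1
After 4 (seek(-12, END)): offset=8
After 5 (read(5)): returned '4WDZG', offset=13
After 6 (read(3)): returned '9QX', offset=16

Answer: 14WDZG9QX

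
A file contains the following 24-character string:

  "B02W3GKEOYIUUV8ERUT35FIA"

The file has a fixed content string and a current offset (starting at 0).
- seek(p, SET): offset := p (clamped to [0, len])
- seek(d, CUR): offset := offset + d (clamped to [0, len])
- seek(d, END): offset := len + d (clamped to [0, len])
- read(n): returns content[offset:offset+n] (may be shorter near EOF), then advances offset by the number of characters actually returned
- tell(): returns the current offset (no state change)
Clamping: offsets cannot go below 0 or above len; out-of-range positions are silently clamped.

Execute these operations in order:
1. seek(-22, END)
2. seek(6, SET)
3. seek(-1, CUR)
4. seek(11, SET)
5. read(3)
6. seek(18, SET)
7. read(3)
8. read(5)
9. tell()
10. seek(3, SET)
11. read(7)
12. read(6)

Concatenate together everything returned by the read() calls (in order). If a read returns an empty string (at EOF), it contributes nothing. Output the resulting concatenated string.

Answer: UUVT35FIAW3GKEOYIUUV8E

Derivation:
After 1 (seek(-22, END)): offset=2
After 2 (seek(6, SET)): offset=6
After 3 (seek(-1, CUR)): offset=5
After 4 (seek(11, SET)): offset=11
After 5 (read(3)): returned 'UUV', offset=14
After 6 (seek(18, SET)): offset=18
After 7 (read(3)): returned 'T35', offset=21
After 8 (read(5)): returned 'FIA', offset=24
After 9 (tell()): offset=24
After 10 (seek(3, SET)): offset=3
After 11 (read(7)): returned 'W3GKEOY', offset=10
After 12 (read(6)): returned 'IUUV8E', offset=16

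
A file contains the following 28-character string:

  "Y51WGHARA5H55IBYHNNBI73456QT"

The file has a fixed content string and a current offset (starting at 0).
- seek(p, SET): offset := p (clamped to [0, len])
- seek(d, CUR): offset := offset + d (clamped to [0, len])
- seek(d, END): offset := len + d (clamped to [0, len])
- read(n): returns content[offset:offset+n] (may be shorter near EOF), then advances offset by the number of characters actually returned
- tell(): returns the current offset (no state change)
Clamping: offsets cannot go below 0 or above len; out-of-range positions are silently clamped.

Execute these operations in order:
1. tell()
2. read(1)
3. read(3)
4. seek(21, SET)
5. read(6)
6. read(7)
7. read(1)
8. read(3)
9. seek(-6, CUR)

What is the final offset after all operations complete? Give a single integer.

Answer: 22

Derivation:
After 1 (tell()): offset=0
After 2 (read(1)): returned 'Y', offset=1
After 3 (read(3)): returned '51W', offset=4
After 4 (seek(21, SET)): offset=21
After 5 (read(6)): returned '73456Q', offset=27
After 6 (read(7)): returned 'T', offset=28
After 7 (read(1)): returned '', offset=28
After 8 (read(3)): returned '', offset=28
After 9 (seek(-6, CUR)): offset=22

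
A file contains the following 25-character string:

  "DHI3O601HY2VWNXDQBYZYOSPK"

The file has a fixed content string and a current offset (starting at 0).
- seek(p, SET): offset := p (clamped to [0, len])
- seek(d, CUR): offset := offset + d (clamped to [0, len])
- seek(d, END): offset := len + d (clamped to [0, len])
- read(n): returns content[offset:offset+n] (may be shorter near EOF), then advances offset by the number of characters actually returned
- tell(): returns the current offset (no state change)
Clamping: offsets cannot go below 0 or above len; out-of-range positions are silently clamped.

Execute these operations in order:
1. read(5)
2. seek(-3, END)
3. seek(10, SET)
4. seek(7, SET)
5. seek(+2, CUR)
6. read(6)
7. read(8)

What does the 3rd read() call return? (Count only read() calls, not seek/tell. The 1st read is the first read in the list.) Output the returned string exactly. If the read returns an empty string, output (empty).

Answer: DQBYZYOS

Derivation:
After 1 (read(5)): returned 'DHI3O', offset=5
After 2 (seek(-3, END)): offset=22
After 3 (seek(10, SET)): offset=10
After 4 (seek(7, SET)): offset=7
After 5 (seek(+2, CUR)): offset=9
After 6 (read(6)): returned 'Y2VWNX', offset=15
After 7 (read(8)): returned 'DQBYZYOS', offset=23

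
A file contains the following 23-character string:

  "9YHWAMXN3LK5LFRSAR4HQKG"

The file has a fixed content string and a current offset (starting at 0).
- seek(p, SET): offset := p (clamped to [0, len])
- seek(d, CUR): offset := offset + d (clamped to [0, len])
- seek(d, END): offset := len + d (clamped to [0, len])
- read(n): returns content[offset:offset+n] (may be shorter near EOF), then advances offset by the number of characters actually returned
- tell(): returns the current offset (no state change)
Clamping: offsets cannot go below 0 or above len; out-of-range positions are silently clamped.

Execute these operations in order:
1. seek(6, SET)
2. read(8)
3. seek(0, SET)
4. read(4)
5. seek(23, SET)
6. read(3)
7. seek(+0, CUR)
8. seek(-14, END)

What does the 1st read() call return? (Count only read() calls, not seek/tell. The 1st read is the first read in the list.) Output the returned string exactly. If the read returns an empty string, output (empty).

After 1 (seek(6, SET)): offset=6
After 2 (read(8)): returned 'XN3LK5LF', offset=14
After 3 (seek(0, SET)): offset=0
After 4 (read(4)): returned '9YHW', offset=4
After 5 (seek(23, SET)): offset=23
After 6 (read(3)): returned '', offset=23
After 7 (seek(+0, CUR)): offset=23
After 8 (seek(-14, END)): offset=9

Answer: XN3LK5LF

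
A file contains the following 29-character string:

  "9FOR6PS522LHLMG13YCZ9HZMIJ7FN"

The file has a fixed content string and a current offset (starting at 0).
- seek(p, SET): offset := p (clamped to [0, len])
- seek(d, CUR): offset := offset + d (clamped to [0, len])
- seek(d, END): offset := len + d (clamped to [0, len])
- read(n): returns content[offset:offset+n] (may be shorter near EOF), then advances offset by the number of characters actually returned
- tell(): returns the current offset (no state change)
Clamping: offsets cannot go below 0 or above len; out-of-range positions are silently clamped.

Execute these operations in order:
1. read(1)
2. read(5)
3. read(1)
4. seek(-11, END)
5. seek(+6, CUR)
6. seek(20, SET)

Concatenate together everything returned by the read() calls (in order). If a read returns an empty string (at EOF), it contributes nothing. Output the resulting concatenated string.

Answer: 9FOR6PS

Derivation:
After 1 (read(1)): returned '9', offset=1
After 2 (read(5)): returned 'FOR6P', offset=6
After 3 (read(1)): returned 'S', offset=7
After 4 (seek(-11, END)): offset=18
After 5 (seek(+6, CUR)): offset=24
After 6 (seek(20, SET)): offset=20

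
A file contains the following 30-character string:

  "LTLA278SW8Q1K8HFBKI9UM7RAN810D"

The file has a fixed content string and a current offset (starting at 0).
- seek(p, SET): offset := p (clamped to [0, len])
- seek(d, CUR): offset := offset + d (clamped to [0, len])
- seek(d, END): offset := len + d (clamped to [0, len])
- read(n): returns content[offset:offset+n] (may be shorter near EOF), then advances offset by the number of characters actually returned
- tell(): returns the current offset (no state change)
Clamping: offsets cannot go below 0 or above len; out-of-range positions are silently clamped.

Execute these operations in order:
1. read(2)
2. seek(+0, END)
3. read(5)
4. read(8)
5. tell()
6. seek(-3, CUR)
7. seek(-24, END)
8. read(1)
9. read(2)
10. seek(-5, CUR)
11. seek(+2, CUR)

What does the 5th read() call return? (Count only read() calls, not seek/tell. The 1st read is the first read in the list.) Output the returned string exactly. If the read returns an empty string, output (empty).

Answer: SW

Derivation:
After 1 (read(2)): returned 'LT', offset=2
After 2 (seek(+0, END)): offset=30
After 3 (read(5)): returned '', offset=30
After 4 (read(8)): returned '', offset=30
After 5 (tell()): offset=30
After 6 (seek(-3, CUR)): offset=27
After 7 (seek(-24, END)): offset=6
After 8 (read(1)): returned '8', offset=7
After 9 (read(2)): returned 'SW', offset=9
After 10 (seek(-5, CUR)): offset=4
After 11 (seek(+2, CUR)): offset=6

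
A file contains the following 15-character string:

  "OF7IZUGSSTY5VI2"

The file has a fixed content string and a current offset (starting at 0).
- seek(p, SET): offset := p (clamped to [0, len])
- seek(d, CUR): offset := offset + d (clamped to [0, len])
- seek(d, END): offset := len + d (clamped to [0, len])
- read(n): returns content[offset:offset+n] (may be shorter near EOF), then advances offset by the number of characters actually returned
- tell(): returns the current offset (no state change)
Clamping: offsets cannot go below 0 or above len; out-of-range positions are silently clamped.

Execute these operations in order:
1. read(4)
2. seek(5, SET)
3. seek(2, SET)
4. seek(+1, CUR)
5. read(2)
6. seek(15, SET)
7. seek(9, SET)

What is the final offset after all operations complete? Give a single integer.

After 1 (read(4)): returned 'OF7I', offset=4
After 2 (seek(5, SET)): offset=5
After 3 (seek(2, SET)): offset=2
After 4 (seek(+1, CUR)): offset=3
After 5 (read(2)): returned 'IZ', offset=5
After 6 (seek(15, SET)): offset=15
After 7 (seek(9, SET)): offset=9

Answer: 9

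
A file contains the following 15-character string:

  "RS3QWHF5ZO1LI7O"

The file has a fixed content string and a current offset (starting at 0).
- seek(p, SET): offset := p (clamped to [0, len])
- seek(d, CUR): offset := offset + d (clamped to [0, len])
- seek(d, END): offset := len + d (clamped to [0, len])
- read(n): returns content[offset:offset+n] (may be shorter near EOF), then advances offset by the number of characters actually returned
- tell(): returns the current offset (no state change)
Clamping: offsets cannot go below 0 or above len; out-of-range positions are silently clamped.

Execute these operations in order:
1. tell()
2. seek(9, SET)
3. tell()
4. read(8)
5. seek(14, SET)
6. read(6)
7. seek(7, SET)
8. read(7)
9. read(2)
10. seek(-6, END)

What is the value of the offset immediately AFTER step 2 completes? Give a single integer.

Answer: 9

Derivation:
After 1 (tell()): offset=0
After 2 (seek(9, SET)): offset=9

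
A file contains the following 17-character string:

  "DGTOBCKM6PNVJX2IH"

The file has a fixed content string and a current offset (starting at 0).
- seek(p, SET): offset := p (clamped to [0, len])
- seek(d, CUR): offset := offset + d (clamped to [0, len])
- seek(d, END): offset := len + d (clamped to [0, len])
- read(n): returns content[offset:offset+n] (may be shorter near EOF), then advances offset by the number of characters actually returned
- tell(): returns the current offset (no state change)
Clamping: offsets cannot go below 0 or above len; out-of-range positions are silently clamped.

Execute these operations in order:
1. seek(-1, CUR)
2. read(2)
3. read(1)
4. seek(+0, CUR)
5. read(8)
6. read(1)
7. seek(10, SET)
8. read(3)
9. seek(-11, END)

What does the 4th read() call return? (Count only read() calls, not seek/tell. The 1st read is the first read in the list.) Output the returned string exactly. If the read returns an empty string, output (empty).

After 1 (seek(-1, CUR)): offset=0
After 2 (read(2)): returned 'DG', offset=2
After 3 (read(1)): returned 'T', offset=3
After 4 (seek(+0, CUR)): offset=3
After 5 (read(8)): returned 'OBCKM6PN', offset=11
After 6 (read(1)): returned 'V', offset=12
After 7 (seek(10, SET)): offset=10
After 8 (read(3)): returned 'NVJ', offset=13
After 9 (seek(-11, END)): offset=6

Answer: V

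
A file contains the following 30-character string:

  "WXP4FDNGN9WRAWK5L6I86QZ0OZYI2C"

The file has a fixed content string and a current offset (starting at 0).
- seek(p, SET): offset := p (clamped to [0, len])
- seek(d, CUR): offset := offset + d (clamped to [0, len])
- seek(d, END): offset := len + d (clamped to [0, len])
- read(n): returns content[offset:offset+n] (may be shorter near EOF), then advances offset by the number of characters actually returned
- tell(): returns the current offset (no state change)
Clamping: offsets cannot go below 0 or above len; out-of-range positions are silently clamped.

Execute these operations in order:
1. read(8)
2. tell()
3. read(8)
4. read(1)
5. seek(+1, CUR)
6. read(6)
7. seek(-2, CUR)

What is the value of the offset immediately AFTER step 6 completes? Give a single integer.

Answer: 24

Derivation:
After 1 (read(8)): returned 'WXP4FDNG', offset=8
After 2 (tell()): offset=8
After 3 (read(8)): returned 'N9WRAWK5', offset=16
After 4 (read(1)): returned 'L', offset=17
After 5 (seek(+1, CUR)): offset=18
After 6 (read(6)): returned 'I86QZ0', offset=24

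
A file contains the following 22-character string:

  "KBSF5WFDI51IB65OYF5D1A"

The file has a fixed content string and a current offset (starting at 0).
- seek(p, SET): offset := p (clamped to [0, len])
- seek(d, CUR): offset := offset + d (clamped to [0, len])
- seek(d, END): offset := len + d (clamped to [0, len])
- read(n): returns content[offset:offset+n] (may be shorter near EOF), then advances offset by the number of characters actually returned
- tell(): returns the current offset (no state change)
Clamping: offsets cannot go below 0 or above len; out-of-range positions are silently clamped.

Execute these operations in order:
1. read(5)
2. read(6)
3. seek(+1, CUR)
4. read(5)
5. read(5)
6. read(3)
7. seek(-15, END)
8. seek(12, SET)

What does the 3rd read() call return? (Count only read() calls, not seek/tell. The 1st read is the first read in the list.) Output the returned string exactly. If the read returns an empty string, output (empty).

After 1 (read(5)): returned 'KBSF5', offset=5
After 2 (read(6)): returned 'WFDI51', offset=11
After 3 (seek(+1, CUR)): offset=12
After 4 (read(5)): returned 'B65OY', offset=17
After 5 (read(5)): returned 'F5D1A', offset=22
After 6 (read(3)): returned '', offset=22
After 7 (seek(-15, END)): offset=7
After 8 (seek(12, SET)): offset=12

Answer: B65OY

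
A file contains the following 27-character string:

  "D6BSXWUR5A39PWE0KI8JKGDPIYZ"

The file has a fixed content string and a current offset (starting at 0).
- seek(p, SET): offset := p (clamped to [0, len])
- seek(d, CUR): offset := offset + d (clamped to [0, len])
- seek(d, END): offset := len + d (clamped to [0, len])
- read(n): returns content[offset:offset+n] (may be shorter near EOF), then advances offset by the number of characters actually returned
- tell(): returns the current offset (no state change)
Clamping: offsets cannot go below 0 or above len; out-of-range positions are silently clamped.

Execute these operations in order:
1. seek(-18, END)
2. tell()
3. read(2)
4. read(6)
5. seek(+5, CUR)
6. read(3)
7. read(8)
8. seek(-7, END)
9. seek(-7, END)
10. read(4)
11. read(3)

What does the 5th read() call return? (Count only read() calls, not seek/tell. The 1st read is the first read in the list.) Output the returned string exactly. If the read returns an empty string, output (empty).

After 1 (seek(-18, END)): offset=9
After 2 (tell()): offset=9
After 3 (read(2)): returned 'A3', offset=11
After 4 (read(6)): returned '9PWE0K', offset=17
After 5 (seek(+5, CUR)): offset=22
After 6 (read(3)): returned 'DPI', offset=25
After 7 (read(8)): returned 'YZ', offset=27
After 8 (seek(-7, END)): offset=20
After 9 (seek(-7, END)): offset=20
After 10 (read(4)): returned 'KGDP', offset=24
After 11 (read(3)): returned 'IYZ', offset=27

Answer: KGDP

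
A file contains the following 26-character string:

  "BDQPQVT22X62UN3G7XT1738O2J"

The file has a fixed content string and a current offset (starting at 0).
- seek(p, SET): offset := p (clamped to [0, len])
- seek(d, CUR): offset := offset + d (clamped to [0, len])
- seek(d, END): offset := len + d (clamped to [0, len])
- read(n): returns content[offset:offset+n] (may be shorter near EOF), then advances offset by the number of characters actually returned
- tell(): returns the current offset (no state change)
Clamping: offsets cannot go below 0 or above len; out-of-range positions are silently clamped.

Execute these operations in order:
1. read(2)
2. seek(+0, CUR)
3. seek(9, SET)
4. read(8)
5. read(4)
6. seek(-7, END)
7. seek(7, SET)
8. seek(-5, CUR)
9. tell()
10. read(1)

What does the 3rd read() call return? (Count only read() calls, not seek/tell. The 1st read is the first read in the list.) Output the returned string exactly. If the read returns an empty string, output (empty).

After 1 (read(2)): returned 'BD', offset=2
After 2 (seek(+0, CUR)): offset=2
After 3 (seek(9, SET)): offset=9
After 4 (read(8)): returned 'X62UN3G7', offset=17
After 5 (read(4)): returned 'XT17', offset=21
After 6 (seek(-7, END)): offset=19
After 7 (seek(7, SET)): offset=7
After 8 (seek(-5, CUR)): offset=2
After 9 (tell()): offset=2
After 10 (read(1)): returned 'Q', offset=3

Answer: XT17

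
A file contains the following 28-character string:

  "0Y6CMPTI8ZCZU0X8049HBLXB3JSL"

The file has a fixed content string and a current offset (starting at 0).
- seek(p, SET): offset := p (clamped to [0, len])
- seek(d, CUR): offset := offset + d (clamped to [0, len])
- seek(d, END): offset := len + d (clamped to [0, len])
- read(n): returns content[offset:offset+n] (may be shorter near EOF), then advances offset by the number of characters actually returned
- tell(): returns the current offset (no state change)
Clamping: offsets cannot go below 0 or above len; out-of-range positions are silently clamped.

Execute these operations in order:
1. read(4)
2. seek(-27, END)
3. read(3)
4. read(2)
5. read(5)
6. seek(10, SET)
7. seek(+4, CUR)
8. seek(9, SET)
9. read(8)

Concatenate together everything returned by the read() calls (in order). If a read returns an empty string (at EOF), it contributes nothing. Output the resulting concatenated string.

Answer: 0Y6CY6CMPTI8ZCZCZU0X80

Derivation:
After 1 (read(4)): returned '0Y6C', offset=4
After 2 (seek(-27, END)): offset=1
After 3 (read(3)): returned 'Y6C', offset=4
After 4 (read(2)): returned 'MP', offset=6
After 5 (read(5)): returned 'TI8ZC', offset=11
After 6 (seek(10, SET)): offset=10
After 7 (seek(+4, CUR)): offset=14
After 8 (seek(9, SET)): offset=9
After 9 (read(8)): returned 'ZCZU0X80', offset=17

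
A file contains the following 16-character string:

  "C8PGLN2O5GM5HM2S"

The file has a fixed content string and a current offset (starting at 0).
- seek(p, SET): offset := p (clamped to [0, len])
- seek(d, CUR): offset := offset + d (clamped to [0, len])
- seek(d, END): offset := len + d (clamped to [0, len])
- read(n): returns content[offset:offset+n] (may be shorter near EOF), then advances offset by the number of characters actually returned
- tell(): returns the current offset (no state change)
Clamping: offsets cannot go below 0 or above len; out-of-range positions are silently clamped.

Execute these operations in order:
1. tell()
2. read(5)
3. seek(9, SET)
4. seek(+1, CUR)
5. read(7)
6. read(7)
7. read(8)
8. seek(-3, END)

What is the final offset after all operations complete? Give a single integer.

After 1 (tell()): offset=0
After 2 (read(5)): returned 'C8PGL', offset=5
After 3 (seek(9, SET)): offset=9
After 4 (seek(+1, CUR)): offset=10
After 5 (read(7)): returned 'M5HM2S', offset=16
After 6 (read(7)): returned '', offset=16
After 7 (read(8)): returned '', offset=16
After 8 (seek(-3, END)): offset=13

Answer: 13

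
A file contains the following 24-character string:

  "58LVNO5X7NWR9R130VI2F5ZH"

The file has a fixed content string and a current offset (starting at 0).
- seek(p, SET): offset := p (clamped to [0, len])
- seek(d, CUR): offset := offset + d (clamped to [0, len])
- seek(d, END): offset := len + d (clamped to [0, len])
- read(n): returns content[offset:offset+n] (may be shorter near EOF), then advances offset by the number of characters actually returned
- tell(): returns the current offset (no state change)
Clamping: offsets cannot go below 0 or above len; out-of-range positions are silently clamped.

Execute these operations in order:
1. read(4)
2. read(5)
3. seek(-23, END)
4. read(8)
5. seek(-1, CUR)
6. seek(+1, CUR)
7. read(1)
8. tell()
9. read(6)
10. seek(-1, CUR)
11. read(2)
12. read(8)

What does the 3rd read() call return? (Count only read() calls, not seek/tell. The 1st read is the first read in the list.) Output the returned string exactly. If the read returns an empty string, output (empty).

Answer: 8LVNO5X7

Derivation:
After 1 (read(4)): returned '58LV', offset=4
After 2 (read(5)): returned 'NO5X7', offset=9
After 3 (seek(-23, END)): offset=1
After 4 (read(8)): returned '8LVNO5X7', offset=9
After 5 (seek(-1, CUR)): offset=8
After 6 (seek(+1, CUR)): offset=9
After 7 (read(1)): returned 'N', offset=10
After 8 (tell()): offset=10
After 9 (read(6)): returned 'WR9R13', offset=16
After 10 (seek(-1, CUR)): offset=15
After 11 (read(2)): returned '30', offset=17
After 12 (read(8)): returned 'VI2F5ZH', offset=24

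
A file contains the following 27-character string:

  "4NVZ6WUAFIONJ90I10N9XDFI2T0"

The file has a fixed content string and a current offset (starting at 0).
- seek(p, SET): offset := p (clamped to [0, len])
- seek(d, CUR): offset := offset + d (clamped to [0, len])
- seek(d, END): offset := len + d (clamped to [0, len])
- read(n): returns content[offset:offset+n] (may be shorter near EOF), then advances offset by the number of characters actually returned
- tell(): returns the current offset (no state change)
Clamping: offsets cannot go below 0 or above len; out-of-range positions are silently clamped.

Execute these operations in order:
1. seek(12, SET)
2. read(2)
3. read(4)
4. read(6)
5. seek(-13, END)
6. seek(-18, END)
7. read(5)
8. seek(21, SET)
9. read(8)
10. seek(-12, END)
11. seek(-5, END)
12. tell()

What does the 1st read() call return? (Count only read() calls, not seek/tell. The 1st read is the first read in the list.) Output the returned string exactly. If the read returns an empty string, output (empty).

After 1 (seek(12, SET)): offset=12
After 2 (read(2)): returned 'J9', offset=14
After 3 (read(4)): returned '0I10', offset=18
After 4 (read(6)): returned 'N9XDFI', offset=24
After 5 (seek(-13, END)): offset=14
After 6 (seek(-18, END)): offset=9
After 7 (read(5)): returned 'IONJ9', offset=14
After 8 (seek(21, SET)): offset=21
After 9 (read(8)): returned 'DFI2T0', offset=27
After 10 (seek(-12, END)): offset=15
After 11 (seek(-5, END)): offset=22
After 12 (tell()): offset=22

Answer: J9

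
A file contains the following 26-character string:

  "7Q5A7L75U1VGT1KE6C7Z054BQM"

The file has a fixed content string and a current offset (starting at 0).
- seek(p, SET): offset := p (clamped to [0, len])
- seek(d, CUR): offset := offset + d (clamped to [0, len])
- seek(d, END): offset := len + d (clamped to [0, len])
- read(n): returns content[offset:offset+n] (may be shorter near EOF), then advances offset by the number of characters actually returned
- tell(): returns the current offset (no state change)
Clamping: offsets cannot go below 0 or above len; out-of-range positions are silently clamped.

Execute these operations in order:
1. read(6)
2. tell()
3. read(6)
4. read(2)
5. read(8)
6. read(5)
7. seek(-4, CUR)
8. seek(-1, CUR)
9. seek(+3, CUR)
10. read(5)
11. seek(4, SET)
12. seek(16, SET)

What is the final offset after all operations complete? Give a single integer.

Answer: 16

Derivation:
After 1 (read(6)): returned '7Q5A7L', offset=6
After 2 (tell()): offset=6
After 3 (read(6)): returned '75U1VG', offset=12
After 4 (read(2)): returned 'T1', offset=14
After 5 (read(8)): returned 'KE6C7Z05', offset=22
After 6 (read(5)): returned '4BQM', offset=26
After 7 (seek(-4, CUR)): offset=22
After 8 (seek(-1, CUR)): offset=21
After 9 (seek(+3, CUR)): offset=24
After 10 (read(5)): returned 'QM', offset=26
After 11 (seek(4, SET)): offset=4
After 12 (seek(16, SET)): offset=16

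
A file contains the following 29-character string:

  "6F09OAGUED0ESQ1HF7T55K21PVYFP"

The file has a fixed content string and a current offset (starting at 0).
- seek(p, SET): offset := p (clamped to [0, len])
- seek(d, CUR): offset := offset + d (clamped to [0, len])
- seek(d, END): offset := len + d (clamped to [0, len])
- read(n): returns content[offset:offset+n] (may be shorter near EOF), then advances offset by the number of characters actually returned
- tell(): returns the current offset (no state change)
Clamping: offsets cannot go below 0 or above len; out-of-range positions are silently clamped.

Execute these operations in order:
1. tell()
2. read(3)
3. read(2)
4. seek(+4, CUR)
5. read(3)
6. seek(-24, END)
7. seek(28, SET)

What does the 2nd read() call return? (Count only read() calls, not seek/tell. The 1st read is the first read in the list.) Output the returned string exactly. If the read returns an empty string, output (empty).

Answer: 9O

Derivation:
After 1 (tell()): offset=0
After 2 (read(3)): returned '6F0', offset=3
After 3 (read(2)): returned '9O', offset=5
After 4 (seek(+4, CUR)): offset=9
After 5 (read(3)): returned 'D0E', offset=12
After 6 (seek(-24, END)): offset=5
After 7 (seek(28, SET)): offset=28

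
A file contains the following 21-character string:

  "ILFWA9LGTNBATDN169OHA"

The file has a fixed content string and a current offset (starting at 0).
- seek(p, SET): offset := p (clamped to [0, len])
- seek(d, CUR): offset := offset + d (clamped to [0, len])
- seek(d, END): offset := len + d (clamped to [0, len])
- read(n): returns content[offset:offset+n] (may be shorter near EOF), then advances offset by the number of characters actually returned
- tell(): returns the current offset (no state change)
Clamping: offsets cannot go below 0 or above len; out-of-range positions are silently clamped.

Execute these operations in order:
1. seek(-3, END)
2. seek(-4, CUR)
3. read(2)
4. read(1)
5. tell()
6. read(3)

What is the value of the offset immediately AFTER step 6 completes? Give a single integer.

Answer: 20

Derivation:
After 1 (seek(-3, END)): offset=18
After 2 (seek(-4, CUR)): offset=14
After 3 (read(2)): returned 'N1', offset=16
After 4 (read(1)): returned '6', offset=17
After 5 (tell()): offset=17
After 6 (read(3)): returned '9OH', offset=20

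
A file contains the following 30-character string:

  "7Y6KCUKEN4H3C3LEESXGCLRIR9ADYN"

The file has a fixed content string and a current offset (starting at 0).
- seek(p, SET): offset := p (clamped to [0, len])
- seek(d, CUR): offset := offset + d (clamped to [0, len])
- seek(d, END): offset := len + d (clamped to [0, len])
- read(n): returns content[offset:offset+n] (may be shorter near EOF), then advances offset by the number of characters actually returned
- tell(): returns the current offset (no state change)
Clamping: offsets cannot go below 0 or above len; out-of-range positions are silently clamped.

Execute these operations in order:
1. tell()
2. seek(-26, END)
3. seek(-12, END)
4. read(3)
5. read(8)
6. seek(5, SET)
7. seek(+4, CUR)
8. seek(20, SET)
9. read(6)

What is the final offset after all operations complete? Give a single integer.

Answer: 26

Derivation:
After 1 (tell()): offset=0
After 2 (seek(-26, END)): offset=4
After 3 (seek(-12, END)): offset=18
After 4 (read(3)): returned 'XGC', offset=21
After 5 (read(8)): returned 'LRIR9ADY', offset=29
After 6 (seek(5, SET)): offset=5
After 7 (seek(+4, CUR)): offset=9
After 8 (seek(20, SET)): offset=20
After 9 (read(6)): returned 'CLRIR9', offset=26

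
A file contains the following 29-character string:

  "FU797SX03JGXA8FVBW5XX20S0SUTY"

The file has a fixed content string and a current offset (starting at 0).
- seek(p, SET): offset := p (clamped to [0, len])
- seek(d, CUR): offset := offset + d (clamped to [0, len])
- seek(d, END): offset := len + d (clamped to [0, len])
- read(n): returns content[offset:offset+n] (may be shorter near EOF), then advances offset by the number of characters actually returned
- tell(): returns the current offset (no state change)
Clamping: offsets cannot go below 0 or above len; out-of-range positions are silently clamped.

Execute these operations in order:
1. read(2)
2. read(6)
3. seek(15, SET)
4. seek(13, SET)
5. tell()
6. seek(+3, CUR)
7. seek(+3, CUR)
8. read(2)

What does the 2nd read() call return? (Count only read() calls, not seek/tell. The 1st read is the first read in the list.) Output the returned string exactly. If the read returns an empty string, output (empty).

After 1 (read(2)): returned 'FU', offset=2
After 2 (read(6)): returned '797SX0', offset=8
After 3 (seek(15, SET)): offset=15
After 4 (seek(13, SET)): offset=13
After 5 (tell()): offset=13
After 6 (seek(+3, CUR)): offset=16
After 7 (seek(+3, CUR)): offset=19
After 8 (read(2)): returned 'XX', offset=21

Answer: 797SX0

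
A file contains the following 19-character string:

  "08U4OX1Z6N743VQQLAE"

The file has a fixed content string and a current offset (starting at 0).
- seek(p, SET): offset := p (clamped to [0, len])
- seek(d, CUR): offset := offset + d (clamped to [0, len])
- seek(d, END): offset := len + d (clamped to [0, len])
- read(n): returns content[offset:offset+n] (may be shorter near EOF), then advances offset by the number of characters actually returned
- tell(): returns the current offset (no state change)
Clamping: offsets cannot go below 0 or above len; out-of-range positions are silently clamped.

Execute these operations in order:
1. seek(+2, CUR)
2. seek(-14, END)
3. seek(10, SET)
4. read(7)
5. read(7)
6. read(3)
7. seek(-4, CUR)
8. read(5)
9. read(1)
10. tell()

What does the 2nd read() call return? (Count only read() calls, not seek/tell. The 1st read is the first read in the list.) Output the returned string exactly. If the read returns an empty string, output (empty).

Answer: AE

Derivation:
After 1 (seek(+2, CUR)): offset=2
After 2 (seek(-14, END)): offset=5
After 3 (seek(10, SET)): offset=10
After 4 (read(7)): returned '743VQQL', offset=17
After 5 (read(7)): returned 'AE', offset=19
After 6 (read(3)): returned '', offset=19
After 7 (seek(-4, CUR)): offset=15
After 8 (read(5)): returned 'QLAE', offset=19
After 9 (read(1)): returned '', offset=19
After 10 (tell()): offset=19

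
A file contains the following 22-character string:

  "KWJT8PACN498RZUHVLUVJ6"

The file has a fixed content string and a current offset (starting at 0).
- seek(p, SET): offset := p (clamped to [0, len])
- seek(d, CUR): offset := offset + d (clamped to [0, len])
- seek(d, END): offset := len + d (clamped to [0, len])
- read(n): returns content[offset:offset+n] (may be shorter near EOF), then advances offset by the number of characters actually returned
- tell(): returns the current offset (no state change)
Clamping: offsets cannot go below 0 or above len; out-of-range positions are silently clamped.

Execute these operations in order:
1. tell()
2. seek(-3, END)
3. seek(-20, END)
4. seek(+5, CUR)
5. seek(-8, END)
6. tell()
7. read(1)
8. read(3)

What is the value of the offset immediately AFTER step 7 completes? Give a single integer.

Answer: 15

Derivation:
After 1 (tell()): offset=0
After 2 (seek(-3, END)): offset=19
After 3 (seek(-20, END)): offset=2
After 4 (seek(+5, CUR)): offset=7
After 5 (seek(-8, END)): offset=14
After 6 (tell()): offset=14
After 7 (read(1)): returned 'U', offset=15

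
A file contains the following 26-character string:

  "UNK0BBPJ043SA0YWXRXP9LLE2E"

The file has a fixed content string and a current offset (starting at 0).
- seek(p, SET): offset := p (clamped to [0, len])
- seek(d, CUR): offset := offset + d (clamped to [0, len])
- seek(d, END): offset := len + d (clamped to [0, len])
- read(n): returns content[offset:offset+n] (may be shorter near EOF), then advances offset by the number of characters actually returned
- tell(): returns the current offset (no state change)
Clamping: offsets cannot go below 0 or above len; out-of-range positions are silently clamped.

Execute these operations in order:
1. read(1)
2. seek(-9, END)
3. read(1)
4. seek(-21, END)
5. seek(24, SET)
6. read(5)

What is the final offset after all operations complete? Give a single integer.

After 1 (read(1)): returned 'U', offset=1
After 2 (seek(-9, END)): offset=17
After 3 (read(1)): returned 'R', offset=18
After 4 (seek(-21, END)): offset=5
After 5 (seek(24, SET)): offset=24
After 6 (read(5)): returned '2E', offset=26

Answer: 26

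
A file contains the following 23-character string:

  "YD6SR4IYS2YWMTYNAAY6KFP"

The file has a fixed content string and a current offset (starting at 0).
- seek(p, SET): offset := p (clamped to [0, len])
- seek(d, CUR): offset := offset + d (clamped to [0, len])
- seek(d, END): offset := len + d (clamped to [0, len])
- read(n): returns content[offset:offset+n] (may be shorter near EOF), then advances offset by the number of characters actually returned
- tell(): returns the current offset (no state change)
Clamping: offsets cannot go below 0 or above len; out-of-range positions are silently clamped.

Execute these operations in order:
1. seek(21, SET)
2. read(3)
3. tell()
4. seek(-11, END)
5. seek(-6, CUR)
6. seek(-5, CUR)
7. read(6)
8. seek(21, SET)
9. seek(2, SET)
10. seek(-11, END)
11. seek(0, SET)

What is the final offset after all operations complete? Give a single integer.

Answer: 0

Derivation:
After 1 (seek(21, SET)): offset=21
After 2 (read(3)): returned 'FP', offset=23
After 3 (tell()): offset=23
After 4 (seek(-11, END)): offset=12
After 5 (seek(-6, CUR)): offset=6
After 6 (seek(-5, CUR)): offset=1
After 7 (read(6)): returned 'D6SR4I', offset=7
After 8 (seek(21, SET)): offset=21
After 9 (seek(2, SET)): offset=2
After 10 (seek(-11, END)): offset=12
After 11 (seek(0, SET)): offset=0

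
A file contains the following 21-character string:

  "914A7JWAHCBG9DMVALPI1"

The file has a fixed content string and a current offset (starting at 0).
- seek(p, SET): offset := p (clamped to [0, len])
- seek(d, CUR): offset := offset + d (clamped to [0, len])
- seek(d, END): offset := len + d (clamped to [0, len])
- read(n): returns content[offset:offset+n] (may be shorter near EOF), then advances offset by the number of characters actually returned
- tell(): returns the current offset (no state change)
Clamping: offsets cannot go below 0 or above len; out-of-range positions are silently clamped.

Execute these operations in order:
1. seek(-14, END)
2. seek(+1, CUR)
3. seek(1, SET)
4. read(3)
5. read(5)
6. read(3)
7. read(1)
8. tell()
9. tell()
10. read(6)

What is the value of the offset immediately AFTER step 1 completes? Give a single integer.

Answer: 7

Derivation:
After 1 (seek(-14, END)): offset=7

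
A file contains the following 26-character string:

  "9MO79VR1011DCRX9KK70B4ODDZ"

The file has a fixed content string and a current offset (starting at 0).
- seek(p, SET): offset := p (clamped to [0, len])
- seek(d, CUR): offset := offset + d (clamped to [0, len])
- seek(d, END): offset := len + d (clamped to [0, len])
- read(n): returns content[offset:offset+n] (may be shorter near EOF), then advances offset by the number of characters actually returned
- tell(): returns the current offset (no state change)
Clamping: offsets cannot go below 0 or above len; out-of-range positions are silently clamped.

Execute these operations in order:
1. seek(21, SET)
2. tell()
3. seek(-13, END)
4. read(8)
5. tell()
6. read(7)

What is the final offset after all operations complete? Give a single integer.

After 1 (seek(21, SET)): offset=21
After 2 (tell()): offset=21
After 3 (seek(-13, END)): offset=13
After 4 (read(8)): returned 'RX9KK70B', offset=21
After 5 (tell()): offset=21
After 6 (read(7)): returned '4ODDZ', offset=26

Answer: 26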